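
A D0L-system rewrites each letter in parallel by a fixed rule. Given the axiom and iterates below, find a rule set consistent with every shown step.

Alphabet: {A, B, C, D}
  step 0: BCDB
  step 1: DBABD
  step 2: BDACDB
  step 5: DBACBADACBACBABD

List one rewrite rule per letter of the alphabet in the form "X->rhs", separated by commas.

  step 1 ⇒ step 2: DBABD ⇒ B·D·AC·D·B
    A ↦ AC
    B ↦ D
    D ↦ B
  step 0 ⇒ step 1: BCDB ⇒ D·BA·B·D
    C ↦ BA

A->AC, B->D, C->BA, D->B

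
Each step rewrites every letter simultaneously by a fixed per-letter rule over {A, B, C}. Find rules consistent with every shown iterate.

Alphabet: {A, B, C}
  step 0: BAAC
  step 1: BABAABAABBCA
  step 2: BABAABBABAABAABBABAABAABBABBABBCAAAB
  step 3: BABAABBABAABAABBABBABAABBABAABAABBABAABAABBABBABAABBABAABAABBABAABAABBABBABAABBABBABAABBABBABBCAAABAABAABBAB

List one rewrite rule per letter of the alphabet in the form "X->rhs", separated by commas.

A->AAB, B->BAB, C->BCA

  step 2 ⇒ step 3: BABAABBABAABAABBABAABAABBABBABBCAAAB ⇒ BAB·AAB·BAB·AAB·AAB·BAB·BAB·AAB·BAB·AAB·AAB·BAB·AAB·AAB·BAB·BAB·AAB·BAB·AAB·AAB·BAB·AAB·AAB·BAB·BAB·AAB·BAB·BAB·AAB·BAB·BAB·BCA·AAB·AAB·AAB·BAB
    A ↦ AAB
    B ↦ BAB
    C ↦ BCA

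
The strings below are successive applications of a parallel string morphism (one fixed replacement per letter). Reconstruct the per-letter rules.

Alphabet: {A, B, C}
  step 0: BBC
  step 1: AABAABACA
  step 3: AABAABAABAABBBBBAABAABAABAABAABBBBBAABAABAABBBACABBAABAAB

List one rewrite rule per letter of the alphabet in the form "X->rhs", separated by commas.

A->BB, B->AAB, C->ACA

  step 0 ⇒ step 1: BBC ⇒ AAB·AAB·ACA
    B ↦ AAB
    C ↦ ACA
    A ↦ BB  (constrained at step 1)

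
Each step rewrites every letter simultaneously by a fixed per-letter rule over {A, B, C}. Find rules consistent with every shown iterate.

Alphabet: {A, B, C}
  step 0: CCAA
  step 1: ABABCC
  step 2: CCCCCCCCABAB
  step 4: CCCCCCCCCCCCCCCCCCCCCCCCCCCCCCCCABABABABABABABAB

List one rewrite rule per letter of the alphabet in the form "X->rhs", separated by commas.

A->C, B->CCC, C->AB

  step 1 ⇒ step 2: ABABCC ⇒ C·CCC·C·CCC·AB·AB
    A ↦ C
    B ↦ CCC
    C ↦ AB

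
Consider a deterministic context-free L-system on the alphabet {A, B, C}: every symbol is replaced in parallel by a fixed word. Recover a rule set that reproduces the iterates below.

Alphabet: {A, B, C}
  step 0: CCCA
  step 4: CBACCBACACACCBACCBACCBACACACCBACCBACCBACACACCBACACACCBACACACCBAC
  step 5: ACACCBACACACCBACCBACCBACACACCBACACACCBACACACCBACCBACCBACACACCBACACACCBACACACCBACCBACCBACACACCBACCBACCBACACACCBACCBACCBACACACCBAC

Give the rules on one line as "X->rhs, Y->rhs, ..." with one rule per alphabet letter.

  step 4 ⇒ step 5: CBACCBACACACCBACCBACCBACACACCBACCBACCBACACACCBACACACCBACACACCBAC ⇒ AC·AC·CB·AC·AC·AC·CB·AC·CB·AC·CB·AC·AC·AC·CB·AC·AC·AC·CB·AC·AC·AC·CB·AC·CB·AC·CB·AC·AC·AC·CB·AC·AC·AC·CB·AC·AC·AC·CB·AC·CB·AC·CB·AC·AC·AC·CB·AC·CB·AC·CB·AC·AC·AC·CB·AC·CB·AC·CB·AC·AC·AC·CB·AC
    A ↦ CB
    B ↦ AC
    C ↦ AC

A->CB, B->AC, C->AC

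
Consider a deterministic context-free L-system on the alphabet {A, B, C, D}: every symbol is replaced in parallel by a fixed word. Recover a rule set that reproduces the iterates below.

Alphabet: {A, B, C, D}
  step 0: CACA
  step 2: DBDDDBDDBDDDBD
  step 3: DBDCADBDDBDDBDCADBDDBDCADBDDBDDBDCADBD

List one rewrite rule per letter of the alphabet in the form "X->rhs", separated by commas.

  step 2 ⇒ step 3: DBDDDBDDBDDDBD ⇒ DBD·CA·DBD·DBD·DBD·CA·DBD·DBD·CA·DBD·DBD·DBD·CA·DBD
    B ↦ CA
    D ↦ DBD
    A ↦ CD  (constrained at step 0)
    C ↦ D  (constrained at step 0)

A->CD, B->CA, C->D, D->DBD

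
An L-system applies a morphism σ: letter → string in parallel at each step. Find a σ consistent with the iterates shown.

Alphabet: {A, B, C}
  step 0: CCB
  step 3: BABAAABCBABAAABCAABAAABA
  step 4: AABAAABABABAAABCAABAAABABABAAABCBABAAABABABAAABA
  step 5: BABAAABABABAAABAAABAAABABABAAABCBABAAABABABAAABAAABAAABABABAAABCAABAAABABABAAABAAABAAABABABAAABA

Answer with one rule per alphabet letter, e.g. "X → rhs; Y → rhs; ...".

A->BA, B->AA, C->BC

  step 4 ⇒ step 5: AABAAABABABAAABCAABAAABABABAAABCBABAAABABABAAABA ⇒ BA·BA·AA·BA·BA·BA·AA·BA·AA·BA·AA·BA·BA·BA·AA·BC·BA·BA·AA·BA·BA·BA·AA·BA·AA·BA·AA·BA·BA·BA·AA·BC·AA·BA·AA·BA·BA·BA·AA·BA·AA·BA·AA·BA·BA·BA·AA·BA
    A ↦ BA
    B ↦ AA
    C ↦ BC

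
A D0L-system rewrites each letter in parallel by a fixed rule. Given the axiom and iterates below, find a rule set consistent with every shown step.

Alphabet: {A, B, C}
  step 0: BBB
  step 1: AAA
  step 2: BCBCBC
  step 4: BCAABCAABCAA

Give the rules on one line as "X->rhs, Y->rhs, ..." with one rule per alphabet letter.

A->BC, B->A, C->BB

  step 1 ⇒ step 2: AAA ⇒ BC·BC·BC
    A ↦ BC
  step 0 ⇒ step 1: BBB ⇒ A·A·A
    B ↦ A
    C ↦ BB  (constrained at step 2)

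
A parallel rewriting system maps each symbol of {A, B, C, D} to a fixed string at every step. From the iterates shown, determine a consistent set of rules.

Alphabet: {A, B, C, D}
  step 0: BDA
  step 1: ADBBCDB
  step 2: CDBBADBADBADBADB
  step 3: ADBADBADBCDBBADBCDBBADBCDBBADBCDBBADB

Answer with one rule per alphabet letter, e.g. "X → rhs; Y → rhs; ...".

  step 2 ⇒ step 3: CDBBADBADBADBADB ⇒ AD·B·ADB·ADB·CDB·B·ADB·CDB·B·ADB·CDB·B·ADB·CDB·B·ADB
    A ↦ CDB
    B ↦ ADB
    C ↦ AD
    D ↦ B

A->CDB, B->ADB, C->AD, D->B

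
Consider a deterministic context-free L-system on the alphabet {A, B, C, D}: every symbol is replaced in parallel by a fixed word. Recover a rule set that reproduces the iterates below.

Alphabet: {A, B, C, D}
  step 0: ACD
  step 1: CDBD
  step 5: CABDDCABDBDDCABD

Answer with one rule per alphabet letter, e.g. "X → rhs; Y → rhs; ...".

  step 0 ⇒ step 1: ACD ⇒ C·D·BD
    A ↦ C
    C ↦ D
    D ↦ BD
    B ↦ A  (constrained at step 1)

A->C, B->A, C->D, D->BD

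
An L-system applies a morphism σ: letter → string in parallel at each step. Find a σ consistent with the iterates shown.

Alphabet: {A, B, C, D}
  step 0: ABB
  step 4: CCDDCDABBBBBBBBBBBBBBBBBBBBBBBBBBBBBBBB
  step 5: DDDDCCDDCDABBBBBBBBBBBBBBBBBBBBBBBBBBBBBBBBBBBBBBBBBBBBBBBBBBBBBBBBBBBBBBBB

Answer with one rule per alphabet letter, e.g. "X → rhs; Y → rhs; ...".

A->DA, B->BB, C->DD, D->C

  step 4 ⇒ step 5: CCDDCDABBBBBBBBBBBBBBBBBBBBBBBBBBBBBBBB ⇒ DD·DD·C·C·DD·C·DA·BB·BB·BB·BB·BB·BB·BB·BB·BB·BB·BB·BB·BB·BB·BB·BB·BB·BB·BB·BB·BB·BB·BB·BB·BB·BB·BB·BB·BB·BB·BB·BB
    A ↦ DA
    B ↦ BB
    C ↦ DD
    D ↦ C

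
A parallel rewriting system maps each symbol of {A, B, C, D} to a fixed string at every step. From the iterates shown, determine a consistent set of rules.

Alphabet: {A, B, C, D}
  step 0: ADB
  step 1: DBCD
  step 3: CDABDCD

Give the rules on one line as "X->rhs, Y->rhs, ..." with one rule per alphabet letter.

  step 0 ⇒ step 1: ADB ⇒ D·B·CD
    A ↦ D
    B ↦ CD
    D ↦ B
    C ↦ A  (constrained at step 1)

A->D, B->CD, C->A, D->B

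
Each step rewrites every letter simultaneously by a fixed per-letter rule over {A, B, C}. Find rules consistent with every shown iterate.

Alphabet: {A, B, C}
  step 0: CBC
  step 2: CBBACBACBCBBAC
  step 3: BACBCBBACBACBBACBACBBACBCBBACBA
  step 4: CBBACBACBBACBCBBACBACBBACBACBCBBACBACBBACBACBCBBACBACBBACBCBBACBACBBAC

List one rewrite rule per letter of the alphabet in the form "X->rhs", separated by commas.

A->BAC, B->CB, C->BA

  step 3 ⇒ step 4: BACBCBBACBACBBACBACBBACBCBBACBA ⇒ CB·BAC·BA·CB·BA·CB·CB·BAC·BA·CB·BAC·BA·CB·CB·BAC·BA·CB·BAC·BA·CB·CB·BAC·BA·CB·BA·CB·CB·BAC·BA·CB·BAC
    A ↦ BAC
    B ↦ CB
    C ↦ BA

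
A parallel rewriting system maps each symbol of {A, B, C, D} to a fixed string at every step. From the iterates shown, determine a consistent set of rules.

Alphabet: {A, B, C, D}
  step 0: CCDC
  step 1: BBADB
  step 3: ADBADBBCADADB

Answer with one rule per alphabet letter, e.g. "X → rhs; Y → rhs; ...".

  step 0 ⇒ step 1: CCDC ⇒ B·B·AD·B
    C ↦ B
    D ↦ AD
    A ↦ C  (constrained at step 1)
    B ↦ DC  (constrained at step 1)

A->C, B->DC, C->B, D->AD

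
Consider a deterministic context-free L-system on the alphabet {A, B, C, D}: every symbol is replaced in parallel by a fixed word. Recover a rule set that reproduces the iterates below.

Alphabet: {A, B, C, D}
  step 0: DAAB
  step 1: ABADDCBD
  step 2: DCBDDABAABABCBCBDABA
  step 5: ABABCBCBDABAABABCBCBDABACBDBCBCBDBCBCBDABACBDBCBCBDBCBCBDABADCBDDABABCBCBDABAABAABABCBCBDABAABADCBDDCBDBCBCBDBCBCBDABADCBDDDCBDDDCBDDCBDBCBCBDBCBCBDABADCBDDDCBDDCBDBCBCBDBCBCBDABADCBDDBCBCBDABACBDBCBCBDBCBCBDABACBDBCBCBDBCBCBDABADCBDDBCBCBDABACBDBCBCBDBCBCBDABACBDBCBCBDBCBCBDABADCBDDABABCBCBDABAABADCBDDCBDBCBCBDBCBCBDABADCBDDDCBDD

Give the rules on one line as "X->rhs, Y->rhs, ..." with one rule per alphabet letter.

A->D, B->CBD, C->BCB, D->ABA

  step 1 ⇒ step 2: ABADDCBD ⇒ D·CBD·D·ABA·ABA·BCB·CBD·ABA
    A ↦ D
    B ↦ CBD
    C ↦ BCB
    D ↦ ABA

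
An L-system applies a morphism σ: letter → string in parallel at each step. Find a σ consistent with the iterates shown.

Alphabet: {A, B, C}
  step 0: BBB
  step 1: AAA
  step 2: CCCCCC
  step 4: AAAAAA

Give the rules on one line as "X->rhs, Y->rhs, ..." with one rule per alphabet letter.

A->CC, B->A, C->B

  step 1 ⇒ step 2: AAA ⇒ CC·CC·CC
    A ↦ CC
  step 0 ⇒ step 1: BBB ⇒ A·A·A
    B ↦ A
    C ↦ B  (constrained at step 2)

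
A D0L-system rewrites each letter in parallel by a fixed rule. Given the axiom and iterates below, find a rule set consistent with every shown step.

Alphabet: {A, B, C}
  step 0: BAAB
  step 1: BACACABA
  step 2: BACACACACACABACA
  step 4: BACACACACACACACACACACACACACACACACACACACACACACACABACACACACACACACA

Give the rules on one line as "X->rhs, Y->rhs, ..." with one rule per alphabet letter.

A->CA, B->BA, C->CA

  step 1 ⇒ step 2: BACACABA ⇒ BA·CA·CA·CA·CA·CA·BA·CA
    A ↦ CA
    B ↦ BA
    C ↦ CA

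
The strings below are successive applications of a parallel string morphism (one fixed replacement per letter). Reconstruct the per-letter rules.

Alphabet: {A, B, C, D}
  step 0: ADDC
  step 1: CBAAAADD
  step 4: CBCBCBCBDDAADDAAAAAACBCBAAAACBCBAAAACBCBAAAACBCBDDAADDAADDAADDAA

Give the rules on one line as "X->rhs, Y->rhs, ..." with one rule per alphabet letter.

  step 0 ⇒ step 1: ADDC ⇒ CB·AA·AA·DD
    A ↦ CB
    C ↦ DD
    D ↦ AA
    B ↦ AA  (constrained at step 1)

A->CB, B->AA, C->DD, D->AA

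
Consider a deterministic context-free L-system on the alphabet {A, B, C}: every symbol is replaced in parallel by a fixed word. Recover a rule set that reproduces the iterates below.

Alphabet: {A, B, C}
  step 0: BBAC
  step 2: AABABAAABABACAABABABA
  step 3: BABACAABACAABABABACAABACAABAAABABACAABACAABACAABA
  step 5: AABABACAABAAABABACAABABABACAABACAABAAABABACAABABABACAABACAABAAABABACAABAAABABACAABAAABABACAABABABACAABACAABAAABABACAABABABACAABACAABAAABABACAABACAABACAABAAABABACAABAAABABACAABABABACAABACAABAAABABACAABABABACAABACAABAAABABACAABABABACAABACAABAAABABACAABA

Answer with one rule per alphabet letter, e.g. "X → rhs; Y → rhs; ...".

  step 2 ⇒ step 3: AABABAAABABACAABABABA ⇒ BA·BA·CAA·BA·CAA·BA·BA·BA·CAA·BA·CAA·BA·AA·BA·BA·CAA·BA·CAA·BA·CAA·BA
    A ↦ BA
    B ↦ CAA
    C ↦ AA

A->BA, B->CAA, C->AA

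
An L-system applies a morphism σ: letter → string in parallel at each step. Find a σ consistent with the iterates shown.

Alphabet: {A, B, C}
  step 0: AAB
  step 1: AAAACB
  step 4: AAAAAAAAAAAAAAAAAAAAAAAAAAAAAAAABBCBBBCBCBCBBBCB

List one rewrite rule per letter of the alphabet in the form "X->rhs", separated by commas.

A->AA, B->CB, C->BB

  step 0 ⇒ step 1: AAB ⇒ AA·AA·CB
    A ↦ AA
    B ↦ CB
    C ↦ BB  (constrained at step 1)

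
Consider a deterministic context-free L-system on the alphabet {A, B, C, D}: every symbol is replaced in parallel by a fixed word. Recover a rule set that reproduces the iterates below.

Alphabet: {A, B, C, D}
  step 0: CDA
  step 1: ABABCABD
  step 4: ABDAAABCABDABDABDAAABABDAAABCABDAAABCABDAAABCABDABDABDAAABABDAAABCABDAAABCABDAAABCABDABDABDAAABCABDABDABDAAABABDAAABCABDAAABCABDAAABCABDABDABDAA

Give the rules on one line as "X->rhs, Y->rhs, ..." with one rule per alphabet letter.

A->ABD, B->AA, C->AB, D->ABC

  step 0 ⇒ step 1: CDA ⇒ AB·ABC·ABD
    A ↦ ABD
    C ↦ AB
    D ↦ ABC
    B ↦ AA  (constrained at step 1)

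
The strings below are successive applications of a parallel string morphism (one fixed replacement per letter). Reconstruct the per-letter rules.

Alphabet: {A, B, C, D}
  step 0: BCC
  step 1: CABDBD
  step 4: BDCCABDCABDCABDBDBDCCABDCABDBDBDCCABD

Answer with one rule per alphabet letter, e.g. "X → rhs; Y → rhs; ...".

  step 0 ⇒ step 1: BCC ⇒ CA·BD·BD
    B ↦ CA
    C ↦ BD
    A ↦ C  (constrained at step 1)
    D ↦ BD  (constrained at step 1)

A->C, B->CA, C->BD, D->BD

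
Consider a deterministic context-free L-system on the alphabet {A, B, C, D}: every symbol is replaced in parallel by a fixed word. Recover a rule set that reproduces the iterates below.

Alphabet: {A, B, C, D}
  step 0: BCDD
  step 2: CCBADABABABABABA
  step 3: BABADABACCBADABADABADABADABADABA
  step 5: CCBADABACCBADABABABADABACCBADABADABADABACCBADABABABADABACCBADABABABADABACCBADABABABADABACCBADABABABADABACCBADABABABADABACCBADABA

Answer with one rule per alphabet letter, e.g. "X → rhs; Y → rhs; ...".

  step 2 ⇒ step 3: CCBADABABABABABA ⇒ BA·BA·DA·BA·CC·BA·DA·BA·DA·BA·DA·BA·DA·BA·DA·BA
    A ↦ BA
    B ↦ DA
    C ↦ BA
    D ↦ CC

A->BA, B->DA, C->BA, D->CC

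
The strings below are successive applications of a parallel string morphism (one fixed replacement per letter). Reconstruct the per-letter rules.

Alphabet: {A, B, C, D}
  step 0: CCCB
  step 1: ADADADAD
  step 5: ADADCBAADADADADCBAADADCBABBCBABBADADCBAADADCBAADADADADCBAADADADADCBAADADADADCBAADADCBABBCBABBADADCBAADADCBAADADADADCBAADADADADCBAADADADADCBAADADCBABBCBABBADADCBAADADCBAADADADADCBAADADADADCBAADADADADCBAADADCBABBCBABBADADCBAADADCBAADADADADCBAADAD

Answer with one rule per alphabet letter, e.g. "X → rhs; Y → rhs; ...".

  step 0 ⇒ step 1: CCCB ⇒ AD·AD·AD·AD
    B ↦ AD
    C ↦ AD
    A ↦ CBA  (constrained at step 1)
    D ↦ BB  (constrained at step 1)

A->CBA, B->AD, C->AD, D->BB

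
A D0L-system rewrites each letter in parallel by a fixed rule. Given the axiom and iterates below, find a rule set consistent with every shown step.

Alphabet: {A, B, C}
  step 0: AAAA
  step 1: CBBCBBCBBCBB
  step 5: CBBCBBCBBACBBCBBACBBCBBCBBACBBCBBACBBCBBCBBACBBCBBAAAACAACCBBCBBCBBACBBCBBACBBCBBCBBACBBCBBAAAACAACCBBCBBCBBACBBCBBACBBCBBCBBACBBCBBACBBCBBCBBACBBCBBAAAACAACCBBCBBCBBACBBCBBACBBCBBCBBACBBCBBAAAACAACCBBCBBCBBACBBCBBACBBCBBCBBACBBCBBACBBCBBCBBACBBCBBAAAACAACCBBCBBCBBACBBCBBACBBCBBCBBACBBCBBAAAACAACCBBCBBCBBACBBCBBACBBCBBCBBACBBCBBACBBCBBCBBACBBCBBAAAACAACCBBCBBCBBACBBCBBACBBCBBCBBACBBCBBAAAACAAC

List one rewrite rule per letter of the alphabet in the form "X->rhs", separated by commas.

  step 0 ⇒ step 1: AAAA ⇒ CBB·CBB·CBB·CBB
    A ↦ CBB
    B ↦ AAC  (constrained at step 1)
    C ↦ A  (constrained at step 1)

A->CBB, B->AAC, C->A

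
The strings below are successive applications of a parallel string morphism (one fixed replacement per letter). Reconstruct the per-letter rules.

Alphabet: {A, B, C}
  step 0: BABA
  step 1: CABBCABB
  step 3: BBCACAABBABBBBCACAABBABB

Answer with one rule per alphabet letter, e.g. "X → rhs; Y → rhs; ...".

A->BB, B->CA, C->A

  step 0 ⇒ step 1: BABA ⇒ CA·BB·CA·BB
    A ↦ BB
    B ↦ CA
    C ↦ A  (constrained at step 1)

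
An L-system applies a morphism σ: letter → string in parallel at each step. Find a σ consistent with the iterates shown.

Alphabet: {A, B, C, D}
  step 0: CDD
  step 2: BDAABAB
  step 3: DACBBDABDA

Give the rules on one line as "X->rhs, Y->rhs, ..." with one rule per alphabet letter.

A->B, B->DA, C->AB, D->C

  step 2 ⇒ step 3: BDAABAB ⇒ DA·C·B·B·DA·B·DA
    A ↦ B
    B ↦ DA
    D ↦ C
    C ↦ AB  (constrained at step 0)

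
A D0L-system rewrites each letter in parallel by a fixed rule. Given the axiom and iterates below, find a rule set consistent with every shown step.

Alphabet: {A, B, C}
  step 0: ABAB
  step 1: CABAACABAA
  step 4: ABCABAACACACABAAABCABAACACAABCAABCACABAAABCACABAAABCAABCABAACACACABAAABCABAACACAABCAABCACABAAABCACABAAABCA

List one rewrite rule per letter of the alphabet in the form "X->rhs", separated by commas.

  step 0 ⇒ step 1: ABAB ⇒ CA·BAA·CA·BAA
    A ↦ CA
    B ↦ BAA
    C ↦ AB  (constrained at step 1)

A->CA, B->BAA, C->AB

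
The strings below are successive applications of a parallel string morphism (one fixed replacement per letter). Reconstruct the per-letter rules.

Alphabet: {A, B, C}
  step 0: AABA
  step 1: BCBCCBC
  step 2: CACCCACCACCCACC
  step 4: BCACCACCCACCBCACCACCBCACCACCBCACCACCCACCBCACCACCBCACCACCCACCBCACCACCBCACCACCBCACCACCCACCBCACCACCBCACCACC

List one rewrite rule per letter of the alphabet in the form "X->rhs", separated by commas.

  step 1 ⇒ step 2: BCBCCBC ⇒ C·ACC·C·ACC·ACC·C·ACC
    B ↦ C
    C ↦ ACC
  step 0 ⇒ step 1: AABA ⇒ BC·BC·C·BC
    A ↦ BC

A->BC, B->C, C->ACC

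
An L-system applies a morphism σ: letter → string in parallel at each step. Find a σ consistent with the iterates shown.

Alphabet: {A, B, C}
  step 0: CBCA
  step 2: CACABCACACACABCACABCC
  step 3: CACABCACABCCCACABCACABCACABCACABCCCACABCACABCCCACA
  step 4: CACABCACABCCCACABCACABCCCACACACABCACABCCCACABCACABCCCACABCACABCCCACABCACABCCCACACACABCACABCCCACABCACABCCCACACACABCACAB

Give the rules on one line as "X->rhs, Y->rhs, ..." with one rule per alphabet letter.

  step 3 ⇒ step 4: CACABCACABCCCACABCACABCACABCACABCCCACABCACABCCCACA ⇒ CA·CAB·CA·CAB·CC·CA·CAB·CA·CAB·CC·CA·CA·CA·CAB·CA·CAB·CC·CA·CAB·CA·CAB·CC·CA·CAB·CA·CAB·CC·CA·CAB·CA·CAB·CC·CA·CA·CA·CAB·CA·CAB·CC·CA·CAB·CA·CAB·CC·CA·CA·CA·CAB·CA·CAB
    A ↦ CAB
    B ↦ CC
    C ↦ CA

A->CAB, B->CC, C->CA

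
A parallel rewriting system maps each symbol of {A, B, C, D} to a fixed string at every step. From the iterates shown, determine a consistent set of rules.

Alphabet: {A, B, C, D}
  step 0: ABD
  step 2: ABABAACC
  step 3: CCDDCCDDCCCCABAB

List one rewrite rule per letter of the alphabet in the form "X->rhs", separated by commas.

A->CC, B->DD, C->AB, D->A

  step 2 ⇒ step 3: ABABAACC ⇒ CC·DD·CC·DD·CC·CC·AB·AB
    A ↦ CC
    B ↦ DD
    C ↦ AB
    D ↦ A  (constrained at step 0)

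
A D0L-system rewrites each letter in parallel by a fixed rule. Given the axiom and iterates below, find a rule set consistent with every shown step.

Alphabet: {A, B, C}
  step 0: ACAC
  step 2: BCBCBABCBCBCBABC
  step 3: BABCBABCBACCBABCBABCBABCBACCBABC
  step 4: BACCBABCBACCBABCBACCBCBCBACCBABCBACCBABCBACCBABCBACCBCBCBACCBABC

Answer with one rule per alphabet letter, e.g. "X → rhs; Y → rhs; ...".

  step 3 ⇒ step 4: BABCBABCBACCBABCBABCBABCBACCBABC ⇒ BA·CC·BA·BC·BA·CC·BA·BC·BA·CC·BC·BC·BA·CC·BA·BC·BA·CC·BA·BC·BA·CC·BA·BC·BA·CC·BC·BC·BA·CC·BA·BC
    A ↦ CC
    B ↦ BA
    C ↦ BC

A->CC, B->BA, C->BC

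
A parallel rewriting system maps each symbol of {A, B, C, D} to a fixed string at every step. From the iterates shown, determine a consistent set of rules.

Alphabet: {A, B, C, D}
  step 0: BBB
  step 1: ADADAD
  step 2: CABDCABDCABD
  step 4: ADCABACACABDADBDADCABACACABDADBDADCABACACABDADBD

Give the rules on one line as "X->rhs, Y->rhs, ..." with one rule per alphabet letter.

  step 1 ⇒ step 2: ADADAD ⇒ CA·BD·CA·BD·CA·BD
    A ↦ CA
    D ↦ BD
  step 0 ⇒ step 1: BBB ⇒ AD·AD·AD
    B ↦ AD
    C ↦ BA  (constrained at step 2)

A->CA, B->AD, C->BA, D->BD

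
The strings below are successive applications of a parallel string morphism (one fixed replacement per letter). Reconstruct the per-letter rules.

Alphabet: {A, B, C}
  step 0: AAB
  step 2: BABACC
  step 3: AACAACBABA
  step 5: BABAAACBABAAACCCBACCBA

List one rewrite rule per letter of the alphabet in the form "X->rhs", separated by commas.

A->C, B->AA, C->BA

  step 2 ⇒ step 3: BABACC ⇒ AA·C·AA·C·BA·BA
    A ↦ C
    B ↦ AA
    C ↦ BA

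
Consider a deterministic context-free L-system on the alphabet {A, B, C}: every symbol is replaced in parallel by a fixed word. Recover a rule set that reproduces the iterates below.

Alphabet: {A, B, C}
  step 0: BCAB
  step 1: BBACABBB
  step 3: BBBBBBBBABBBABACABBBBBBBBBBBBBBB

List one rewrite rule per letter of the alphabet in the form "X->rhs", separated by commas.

A->AB, B->BB, C->AC

  step 0 ⇒ step 1: BCAB ⇒ BB·AC·AB·BB
    A ↦ AB
    B ↦ BB
    C ↦ AC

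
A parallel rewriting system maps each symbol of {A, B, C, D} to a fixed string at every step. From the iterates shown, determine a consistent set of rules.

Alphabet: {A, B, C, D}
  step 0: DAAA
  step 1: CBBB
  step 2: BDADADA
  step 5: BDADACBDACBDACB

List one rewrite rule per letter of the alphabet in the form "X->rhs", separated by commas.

A->B, B->DA, C->B, D->C

  step 1 ⇒ step 2: CBBB ⇒ B·DA·DA·DA
    B ↦ DA
    C ↦ B
  step 0 ⇒ step 1: DAAA ⇒ C·B·B·B
    A ↦ B
  step 0 ⇒ step 1: DAAA ⇒ C·B·B·B
    D ↦ C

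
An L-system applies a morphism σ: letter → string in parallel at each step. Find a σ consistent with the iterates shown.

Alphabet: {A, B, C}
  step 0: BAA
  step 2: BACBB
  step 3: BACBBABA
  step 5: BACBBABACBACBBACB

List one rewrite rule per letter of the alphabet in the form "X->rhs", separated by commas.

  step 2 ⇒ step 3: BACBB ⇒ BA·C·B·BA·BA
    A ↦ C
    B ↦ BA
    C ↦ B

A->C, B->BA, C->B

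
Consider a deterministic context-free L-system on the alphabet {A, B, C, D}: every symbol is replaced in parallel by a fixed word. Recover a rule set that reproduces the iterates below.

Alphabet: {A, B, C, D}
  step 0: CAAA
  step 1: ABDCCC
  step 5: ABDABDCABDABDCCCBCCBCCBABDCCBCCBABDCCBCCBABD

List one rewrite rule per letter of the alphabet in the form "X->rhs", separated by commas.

  step 0 ⇒ step 1: CAAA ⇒ ABD·C·C·C
    A ↦ C
    C ↦ ABD
    B ↦ C  (constrained at step 1)
    D ↦ B  (constrained at step 1)

A->C, B->C, C->ABD, D->B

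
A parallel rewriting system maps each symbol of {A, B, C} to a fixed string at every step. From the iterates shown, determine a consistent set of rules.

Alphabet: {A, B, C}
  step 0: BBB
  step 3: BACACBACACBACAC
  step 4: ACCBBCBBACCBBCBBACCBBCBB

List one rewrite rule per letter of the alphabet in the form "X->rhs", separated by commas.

  step 3 ⇒ step 4: BACACBACACBACAC ⇒ AC·CB·B·CB·B·AC·CB·B·CB·B·AC·CB·B·CB·B
    A ↦ CB
    B ↦ AC
    C ↦ B

A->CB, B->AC, C->B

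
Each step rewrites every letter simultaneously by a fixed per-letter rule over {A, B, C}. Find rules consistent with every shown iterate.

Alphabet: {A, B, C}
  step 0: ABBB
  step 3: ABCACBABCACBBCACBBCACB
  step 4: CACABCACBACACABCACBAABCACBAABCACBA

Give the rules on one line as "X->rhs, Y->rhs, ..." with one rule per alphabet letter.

  step 3 ⇒ step 4: ABCACBABCACBBCACBBCACB ⇒ CAC·A·B·CAC·B·A·CAC·A·B·CAC·B·A·A·B·CAC·B·A·A·B·CAC·B·A
    A ↦ CAC
    B ↦ A
    C ↦ B

A->CAC, B->A, C->B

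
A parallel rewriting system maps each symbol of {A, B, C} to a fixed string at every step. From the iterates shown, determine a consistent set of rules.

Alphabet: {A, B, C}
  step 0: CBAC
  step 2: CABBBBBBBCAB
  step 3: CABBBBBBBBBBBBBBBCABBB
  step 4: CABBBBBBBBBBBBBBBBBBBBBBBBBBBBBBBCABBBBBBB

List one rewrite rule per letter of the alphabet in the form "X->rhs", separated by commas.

A->B, B->BB, C->CA

  step 3 ⇒ step 4: CABBBBBBBBBBBBBBBCABBB ⇒ CA·B·BB·BB·BB·BB·BB·BB·BB·BB·BB·BB·BB·BB·BB·BB·BB·CA·B·BB·BB·BB
    A ↦ B
    B ↦ BB
    C ↦ CA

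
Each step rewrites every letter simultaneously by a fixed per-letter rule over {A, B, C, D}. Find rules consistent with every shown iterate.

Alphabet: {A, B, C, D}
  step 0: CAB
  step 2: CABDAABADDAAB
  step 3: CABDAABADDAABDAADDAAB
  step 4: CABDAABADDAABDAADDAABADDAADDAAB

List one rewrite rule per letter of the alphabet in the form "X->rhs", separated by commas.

  step 3 ⇒ step 4: CABDAABADDAABDAADDAAB ⇒ CAB·D·AAB·A·D·D·AAB·D·A·A·D·D·AAB·A·D·D·A·A·D·D·AAB
    A ↦ D
    B ↦ AAB
    C ↦ CAB
    D ↦ A

A->D, B->AAB, C->CAB, D->A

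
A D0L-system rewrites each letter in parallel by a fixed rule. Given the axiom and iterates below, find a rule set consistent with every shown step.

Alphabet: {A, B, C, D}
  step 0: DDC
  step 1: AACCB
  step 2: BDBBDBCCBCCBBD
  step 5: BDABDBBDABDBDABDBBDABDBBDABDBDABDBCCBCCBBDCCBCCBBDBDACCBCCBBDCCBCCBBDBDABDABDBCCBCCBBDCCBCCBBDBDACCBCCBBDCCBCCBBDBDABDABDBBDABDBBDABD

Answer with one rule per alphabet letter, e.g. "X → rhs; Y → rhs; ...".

  step 1 ⇒ step 2: AACCB ⇒ BDB·BDB·CCB·CCB·BD
    A ↦ BDB
    B ↦ BD
    C ↦ CCB
  step 0 ⇒ step 1: DDC ⇒ A·A·CCB
    D ↦ A

A->BDB, B->BD, C->CCB, D->A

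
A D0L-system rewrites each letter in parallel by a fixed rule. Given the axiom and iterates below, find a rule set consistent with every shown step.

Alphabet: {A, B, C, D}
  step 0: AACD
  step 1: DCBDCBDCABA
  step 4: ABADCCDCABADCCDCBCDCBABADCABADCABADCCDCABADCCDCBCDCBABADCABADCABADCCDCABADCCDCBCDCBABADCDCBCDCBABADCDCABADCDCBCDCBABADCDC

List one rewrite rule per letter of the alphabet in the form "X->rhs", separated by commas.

  step 0 ⇒ step 1: AACD ⇒ DCB·DCB·DC·ABA
    A ↦ DCB
    C ↦ DC
    D ↦ ABA
    B ↦ C  (constrained at step 1)

A->DCB, B->C, C->DC, D->ABA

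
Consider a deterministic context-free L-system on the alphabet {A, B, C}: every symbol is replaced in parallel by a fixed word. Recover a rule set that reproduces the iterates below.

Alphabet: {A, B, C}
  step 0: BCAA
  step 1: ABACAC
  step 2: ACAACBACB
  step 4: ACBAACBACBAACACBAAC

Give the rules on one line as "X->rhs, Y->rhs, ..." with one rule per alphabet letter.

A->AC, B->A, C->B

  step 1 ⇒ step 2: ABACAC ⇒ AC·A·AC·B·AC·B
    A ↦ AC
    B ↦ A
    C ↦ B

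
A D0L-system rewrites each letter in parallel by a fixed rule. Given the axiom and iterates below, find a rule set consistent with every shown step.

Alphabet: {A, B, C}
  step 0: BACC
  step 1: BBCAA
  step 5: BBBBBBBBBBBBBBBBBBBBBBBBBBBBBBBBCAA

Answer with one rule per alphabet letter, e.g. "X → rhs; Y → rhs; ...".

A->C, B->BB, C->A

  step 0 ⇒ step 1: BACC ⇒ BB·C·A·A
    A ↦ C
    B ↦ BB
    C ↦ A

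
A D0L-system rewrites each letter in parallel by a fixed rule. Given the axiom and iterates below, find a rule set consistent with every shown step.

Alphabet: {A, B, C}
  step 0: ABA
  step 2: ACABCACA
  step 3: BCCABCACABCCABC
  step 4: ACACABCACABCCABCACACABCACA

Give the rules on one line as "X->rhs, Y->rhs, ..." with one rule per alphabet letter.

  step 3 ⇒ step 4: BCCABCACABCCABC ⇒ A·CA·CA·BC·A·CA·BC·CA·BC·A·CA·CA·BC·A·CA
    A ↦ BC
    B ↦ A
    C ↦ CA

A->BC, B->A, C->CA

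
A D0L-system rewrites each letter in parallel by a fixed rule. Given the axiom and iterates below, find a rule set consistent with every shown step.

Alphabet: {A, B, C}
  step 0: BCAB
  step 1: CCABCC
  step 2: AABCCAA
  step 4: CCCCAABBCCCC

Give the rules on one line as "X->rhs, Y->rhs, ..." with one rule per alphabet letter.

A->B, B->CC, C->A

  step 1 ⇒ step 2: CCABCC ⇒ A·A·B·CC·A·A
    A ↦ B
    B ↦ CC
    C ↦ A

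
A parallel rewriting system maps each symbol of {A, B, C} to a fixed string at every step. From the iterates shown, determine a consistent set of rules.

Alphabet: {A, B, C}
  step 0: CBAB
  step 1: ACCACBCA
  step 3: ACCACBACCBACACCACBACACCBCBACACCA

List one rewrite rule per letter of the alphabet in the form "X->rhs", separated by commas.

  step 0 ⇒ step 1: CBAB ⇒ AC·CA·CB·CA
    A ↦ CB
    B ↦ CA
    C ↦ AC

A->CB, B->CA, C->AC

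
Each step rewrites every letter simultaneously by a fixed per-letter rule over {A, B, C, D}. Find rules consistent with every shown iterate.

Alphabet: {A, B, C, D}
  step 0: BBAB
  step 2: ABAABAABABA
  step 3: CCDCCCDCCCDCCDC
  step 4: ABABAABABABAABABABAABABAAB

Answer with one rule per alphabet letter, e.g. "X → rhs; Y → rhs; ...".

  step 3 ⇒ step 4: CCDCCCDCCCDCCDC ⇒ AB·AB·A·AB·AB·AB·A·AB·AB·AB·A·AB·AB·A·AB
    C ↦ AB
    D ↦ A
  step 2 ⇒ step 3: ABAABAABABA ⇒ C·CD·C·C·CD·C·C·CD·C·CD·C
    A ↦ C
  step 2 ⇒ step 3: ABAABAABABA ⇒ C·CD·C·C·CD·C·C·CD·C·CD·C
    B ↦ CD

A->C, B->CD, C->AB, D->A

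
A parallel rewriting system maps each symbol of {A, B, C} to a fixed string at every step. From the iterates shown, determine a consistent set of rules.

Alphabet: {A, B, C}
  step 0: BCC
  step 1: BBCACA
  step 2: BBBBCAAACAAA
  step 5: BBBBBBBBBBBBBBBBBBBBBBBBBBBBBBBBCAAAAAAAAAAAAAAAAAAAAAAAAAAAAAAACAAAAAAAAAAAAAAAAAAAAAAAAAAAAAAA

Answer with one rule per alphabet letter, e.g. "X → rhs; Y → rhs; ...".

A->AA, B->BB, C->CA

  step 1 ⇒ step 2: BBCACA ⇒ BB·BB·CA·AA·CA·AA
    A ↦ AA
    B ↦ BB
    C ↦ CA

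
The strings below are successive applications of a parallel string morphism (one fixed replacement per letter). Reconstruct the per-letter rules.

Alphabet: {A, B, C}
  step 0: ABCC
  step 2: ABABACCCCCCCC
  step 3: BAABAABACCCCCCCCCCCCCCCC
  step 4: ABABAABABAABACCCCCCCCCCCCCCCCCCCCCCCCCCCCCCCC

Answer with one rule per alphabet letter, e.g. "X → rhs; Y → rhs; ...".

A->BA, B->A, C->CC

  step 3 ⇒ step 4: BAABAABACCCCCCCCCCCCCCCC ⇒ A·BA·BA·A·BA·BA·A·BA·CC·CC·CC·CC·CC·CC·CC·CC·CC·CC·CC·CC·CC·CC·CC·CC
    A ↦ BA
    B ↦ A
    C ↦ CC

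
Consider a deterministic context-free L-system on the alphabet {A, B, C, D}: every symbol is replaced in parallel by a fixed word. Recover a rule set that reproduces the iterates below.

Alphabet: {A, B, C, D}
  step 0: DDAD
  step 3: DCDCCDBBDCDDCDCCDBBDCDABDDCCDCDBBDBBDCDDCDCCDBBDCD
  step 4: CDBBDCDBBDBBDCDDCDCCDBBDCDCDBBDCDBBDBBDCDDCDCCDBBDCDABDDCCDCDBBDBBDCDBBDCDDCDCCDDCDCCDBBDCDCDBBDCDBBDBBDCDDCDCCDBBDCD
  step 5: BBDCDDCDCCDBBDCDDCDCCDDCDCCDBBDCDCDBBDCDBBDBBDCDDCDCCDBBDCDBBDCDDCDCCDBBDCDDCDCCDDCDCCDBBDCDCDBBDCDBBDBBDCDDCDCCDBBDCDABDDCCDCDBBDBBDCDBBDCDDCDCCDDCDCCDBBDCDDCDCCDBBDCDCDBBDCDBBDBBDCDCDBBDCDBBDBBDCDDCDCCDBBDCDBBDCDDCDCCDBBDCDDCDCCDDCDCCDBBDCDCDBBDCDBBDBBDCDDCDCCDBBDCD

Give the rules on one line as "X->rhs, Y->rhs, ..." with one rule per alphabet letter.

  step 4 ⇒ step 5: CDBBDCDBBDBBDCDDCDCCDBBDCDCDBBDCDBBDBBDCDDCDCCDBBDCDABDDCCDCDBBDBBDCDBBDCDDCDCCDDCDCCDBBDCDCDBBDCDBBDBBDCDDCDCCDBBDCD ⇒ BBD·CD·DC·DC·CD·BBD·CD·DC·DC·CD·DC·DC·CD·BBD·CD·CD·BBD·CD·BBD·BBD·CD·DC·DC·CD·BBD·CD·BBD·CD·DC·DC·CD·BBD·CD·DC·DC·CD·DC·DC·CD·BBD·CD·CD·BBD·CD·BBD·BBD·CD·DC·DC·CD·BBD·CD·ABD·DC·CD·CD·BBD·BBD·CD·BBD·CD·DC·DC·CD·DC·DC·CD·BBD·CD·DC·DC·CD·BBD·CD·CD·BBD·CD·BBD·BBD·CD·CD·BBD·CD·BBD·BBD·CD·DC·DC·CD·BBD·CD·BBD·CD·DC·DC·CD·BBD·CD·DC·DC·CD·DC·DC·CD·BBD·CD·CD·BBD·CD·BBD·BBD·CD·DC·DC·CD·BBD·CD
    A ↦ ABD
    B ↦ DC
    C ↦ BBD
    D ↦ CD

A->ABD, B->DC, C->BBD, D->CD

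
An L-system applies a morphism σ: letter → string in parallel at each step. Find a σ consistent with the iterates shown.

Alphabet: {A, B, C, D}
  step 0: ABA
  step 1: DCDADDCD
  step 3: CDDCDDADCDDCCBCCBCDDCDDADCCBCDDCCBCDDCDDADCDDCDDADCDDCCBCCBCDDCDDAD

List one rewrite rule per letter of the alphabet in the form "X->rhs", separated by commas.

A->DCD, B->AD, C->CDD, D->CCB

  step 0 ⇒ step 1: ABA ⇒ DCD·AD·DCD
    A ↦ DCD
    B ↦ AD
    C ↦ CDD  (constrained at step 1)
    D ↦ CCB  (constrained at step 1)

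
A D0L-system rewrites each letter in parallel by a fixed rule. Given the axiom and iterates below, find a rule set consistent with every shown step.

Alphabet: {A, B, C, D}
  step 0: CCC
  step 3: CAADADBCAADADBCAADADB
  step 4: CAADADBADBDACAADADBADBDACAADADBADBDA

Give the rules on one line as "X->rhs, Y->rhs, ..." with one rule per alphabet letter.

A->AD, B->DA, C->CA, D->B

  step 3 ⇒ step 4: CAADADBCAADADBCAADADB ⇒ CA·AD·AD·B·AD·B·DA·CA·AD·AD·B·AD·B·DA·CA·AD·AD·B·AD·B·DA
    A ↦ AD
    B ↦ DA
    C ↦ CA
    D ↦ B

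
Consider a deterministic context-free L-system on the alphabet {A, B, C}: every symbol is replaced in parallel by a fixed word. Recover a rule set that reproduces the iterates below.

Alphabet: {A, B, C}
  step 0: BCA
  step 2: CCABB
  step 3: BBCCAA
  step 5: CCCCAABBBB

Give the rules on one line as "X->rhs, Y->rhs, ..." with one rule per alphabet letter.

A->CC, B->A, C->B

  step 2 ⇒ step 3: CCABB ⇒ B·B·CC·A·A
    A ↦ CC
    B ↦ A
    C ↦ B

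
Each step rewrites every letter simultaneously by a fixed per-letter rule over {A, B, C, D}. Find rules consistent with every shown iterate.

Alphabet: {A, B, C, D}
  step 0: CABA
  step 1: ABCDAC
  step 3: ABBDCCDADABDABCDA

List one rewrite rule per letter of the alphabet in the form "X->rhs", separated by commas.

  step 0 ⇒ step 1: CABA ⇒ AB·C·DA·C
    A ↦ C
    B ↦ DA
    C ↦ AB
    D ↦ BD  (constrained at step 1)

A->C, B->DA, C->AB, D->BD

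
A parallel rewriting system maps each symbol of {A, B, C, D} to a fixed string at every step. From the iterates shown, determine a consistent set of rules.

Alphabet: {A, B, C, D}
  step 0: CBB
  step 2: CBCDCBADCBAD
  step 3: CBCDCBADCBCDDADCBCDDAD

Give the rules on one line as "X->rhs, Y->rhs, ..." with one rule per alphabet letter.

A->D, B->CD, C->CB, D->AD

  step 2 ⇒ step 3: CBCDCBADCBAD ⇒ CB·CD·CB·AD·CB·CD·D·AD·CB·CD·D·AD
    A ↦ D
    B ↦ CD
    C ↦ CB
    D ↦ AD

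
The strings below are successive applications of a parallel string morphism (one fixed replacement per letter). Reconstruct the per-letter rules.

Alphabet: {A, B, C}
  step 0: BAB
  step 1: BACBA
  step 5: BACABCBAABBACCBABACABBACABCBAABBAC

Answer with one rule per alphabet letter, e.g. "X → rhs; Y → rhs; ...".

A->C, B->BA, C->AB

  step 0 ⇒ step 1: BAB ⇒ BA·C·BA
    A ↦ C
    B ↦ BA
    C ↦ AB  (constrained at step 1)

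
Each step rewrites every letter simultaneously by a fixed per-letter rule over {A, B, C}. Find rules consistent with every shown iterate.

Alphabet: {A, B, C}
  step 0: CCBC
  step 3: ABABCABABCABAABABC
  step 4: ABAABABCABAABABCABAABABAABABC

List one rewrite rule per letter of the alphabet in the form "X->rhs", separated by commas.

A->AB, B->A, C->BC

  step 3 ⇒ step 4: ABABCABABCABAABABC ⇒ AB·A·AB·A·BC·AB·A·AB·A·BC·AB·A·AB·AB·A·AB·A·BC
    A ↦ AB
    B ↦ A
    C ↦ BC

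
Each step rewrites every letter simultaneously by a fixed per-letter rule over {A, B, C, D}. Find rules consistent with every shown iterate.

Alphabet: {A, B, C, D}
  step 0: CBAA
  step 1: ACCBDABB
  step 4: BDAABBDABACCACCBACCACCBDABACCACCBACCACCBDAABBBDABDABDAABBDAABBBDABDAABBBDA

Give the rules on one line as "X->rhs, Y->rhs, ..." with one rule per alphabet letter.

A->B, B->BDA, C->ACC, D->A

  step 0 ⇒ step 1: CBAA ⇒ ACC·BDA·B·B
    A ↦ B
    B ↦ BDA
    C ↦ ACC
    D ↦ A  (constrained at step 1)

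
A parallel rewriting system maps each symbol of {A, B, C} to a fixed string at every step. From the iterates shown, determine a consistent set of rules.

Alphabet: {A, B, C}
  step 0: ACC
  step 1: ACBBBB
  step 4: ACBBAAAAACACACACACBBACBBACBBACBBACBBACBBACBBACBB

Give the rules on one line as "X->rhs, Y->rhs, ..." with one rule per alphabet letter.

A->AC, B->AA, C->BB

  step 0 ⇒ step 1: ACC ⇒ AC·BB·BB
    A ↦ AC
    C ↦ BB
    B ↦ AA  (constrained at step 1)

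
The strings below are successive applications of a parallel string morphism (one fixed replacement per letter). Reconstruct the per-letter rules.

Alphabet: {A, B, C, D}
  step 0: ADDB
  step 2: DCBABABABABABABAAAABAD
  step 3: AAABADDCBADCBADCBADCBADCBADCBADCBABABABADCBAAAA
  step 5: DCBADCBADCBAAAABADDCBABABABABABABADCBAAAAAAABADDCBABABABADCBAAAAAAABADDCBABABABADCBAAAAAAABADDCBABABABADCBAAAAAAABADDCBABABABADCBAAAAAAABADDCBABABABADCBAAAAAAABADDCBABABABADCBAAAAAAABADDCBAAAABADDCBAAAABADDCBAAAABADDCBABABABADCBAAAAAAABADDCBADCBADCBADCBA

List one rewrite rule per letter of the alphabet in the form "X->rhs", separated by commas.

  step 2 ⇒ step 3: DCBABABABABABABAAAABAD ⇒ AAA·BAD·DC·BA·DC·BA·DC·BA·DC·BA·DC·BA·DC·BA·DC·BA·BA·BA·BA·DC·BA·AAA
    A ↦ BA
    B ↦ DC
    C ↦ BAD
    D ↦ AAA

A->BA, B->DC, C->BAD, D->AAA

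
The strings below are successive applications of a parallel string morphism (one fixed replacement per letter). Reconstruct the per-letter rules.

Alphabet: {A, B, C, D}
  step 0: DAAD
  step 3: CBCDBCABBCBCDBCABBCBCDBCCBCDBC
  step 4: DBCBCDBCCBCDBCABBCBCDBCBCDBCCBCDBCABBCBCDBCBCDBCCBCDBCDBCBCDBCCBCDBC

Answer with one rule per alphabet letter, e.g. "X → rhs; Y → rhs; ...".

  step 3 ⇒ step 4: CBCDBCABBCBCDBCABBCBCDBCCBCDBC ⇒ DBC·BC·DBC·C·BC·DBC·AB·BC·BC·DBC·BC·DBC·C·BC·DBC·AB·BC·BC·DBC·BC·DBC·C·BC·DBC·DBC·BC·DBC·C·BC·DBC
    A ↦ AB
    B ↦ BC
    C ↦ DBC
    D ↦ C

A->AB, B->BC, C->DBC, D->C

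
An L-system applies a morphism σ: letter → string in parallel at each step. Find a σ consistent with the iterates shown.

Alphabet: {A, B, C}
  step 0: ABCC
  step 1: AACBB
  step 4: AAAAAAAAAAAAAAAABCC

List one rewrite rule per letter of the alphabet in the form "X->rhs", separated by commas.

  step 0 ⇒ step 1: ABCC ⇒ AA·C·B·B
    A ↦ AA
    B ↦ C
    C ↦ B

A->AA, B->C, C->B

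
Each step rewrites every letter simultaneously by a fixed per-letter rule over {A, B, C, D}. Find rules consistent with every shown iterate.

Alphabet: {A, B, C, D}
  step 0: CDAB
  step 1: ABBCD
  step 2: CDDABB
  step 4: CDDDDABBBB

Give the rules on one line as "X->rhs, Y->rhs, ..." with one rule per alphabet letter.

  step 1 ⇒ step 2: ABBCD ⇒ C·D·D·A·BB
    A ↦ C
    B ↦ D
    C ↦ A
    D ↦ BB

A->C, B->D, C->A, D->BB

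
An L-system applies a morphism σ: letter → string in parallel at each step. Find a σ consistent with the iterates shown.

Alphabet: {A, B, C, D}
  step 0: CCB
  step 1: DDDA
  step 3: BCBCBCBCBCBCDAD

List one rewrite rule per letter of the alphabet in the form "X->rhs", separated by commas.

  step 0 ⇒ step 1: CCB ⇒ D·D·DA
    B ↦ DA
    C ↦ D
    A ↦ BC  (constrained at step 1)
    D ↦ AA  (constrained at step 1)

A->BC, B->DA, C->D, D->AA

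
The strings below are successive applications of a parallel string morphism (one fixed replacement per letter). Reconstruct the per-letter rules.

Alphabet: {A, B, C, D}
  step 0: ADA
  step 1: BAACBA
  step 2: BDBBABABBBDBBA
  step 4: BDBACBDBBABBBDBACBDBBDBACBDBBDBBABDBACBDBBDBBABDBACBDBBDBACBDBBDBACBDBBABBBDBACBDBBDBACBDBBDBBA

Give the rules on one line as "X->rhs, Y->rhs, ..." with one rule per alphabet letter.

A->BA, B->BDB, C->BB, D->AC

  step 1 ⇒ step 2: BAACBA ⇒ BDB·BA·BA·BB·BDB·BA
    A ↦ BA
    B ↦ BDB
    C ↦ BB
  step 0 ⇒ step 1: ADA ⇒ BA·AC·BA
    D ↦ AC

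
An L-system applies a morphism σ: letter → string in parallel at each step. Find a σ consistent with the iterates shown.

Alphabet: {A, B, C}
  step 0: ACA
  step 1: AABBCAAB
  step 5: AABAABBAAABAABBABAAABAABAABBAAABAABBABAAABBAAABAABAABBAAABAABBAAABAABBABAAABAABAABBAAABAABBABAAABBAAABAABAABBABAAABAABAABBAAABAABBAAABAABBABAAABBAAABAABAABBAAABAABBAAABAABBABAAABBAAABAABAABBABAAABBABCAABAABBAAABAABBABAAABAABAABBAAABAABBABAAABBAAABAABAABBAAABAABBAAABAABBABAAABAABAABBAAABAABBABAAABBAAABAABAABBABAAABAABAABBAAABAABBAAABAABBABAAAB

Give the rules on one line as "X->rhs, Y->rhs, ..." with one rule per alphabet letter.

  step 0 ⇒ step 1: ACA ⇒ AAB·BC·AAB
    A ↦ AAB
    C ↦ BC
    B ↦ BA  (constrained at step 1)

A->AAB, B->BA, C->BC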